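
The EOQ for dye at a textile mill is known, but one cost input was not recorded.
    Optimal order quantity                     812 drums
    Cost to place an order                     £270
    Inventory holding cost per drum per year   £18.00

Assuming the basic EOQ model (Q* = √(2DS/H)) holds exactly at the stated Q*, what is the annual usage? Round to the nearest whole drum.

Since Q* = (2DS/H)^½, squaring gives Q*²·H = 2DS.
D = Q²H / (2S) = 812² × 18 / (2 × 270) = 21,978.13

21,978 drums per year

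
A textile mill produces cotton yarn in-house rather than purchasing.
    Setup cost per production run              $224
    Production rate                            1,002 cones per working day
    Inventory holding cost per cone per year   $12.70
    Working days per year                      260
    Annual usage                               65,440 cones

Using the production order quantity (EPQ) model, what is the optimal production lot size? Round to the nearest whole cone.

d = 65,440/260 = 251.6923 cones/day;  effective holding cost H(1 − d/p) = 12.7·(1 − 251.6923/1002) = 9.50989
Q* = √(2DS / H_eff) = √(2·65,440·224 / 9.50989) ≈ 1,755.79

1,756 cones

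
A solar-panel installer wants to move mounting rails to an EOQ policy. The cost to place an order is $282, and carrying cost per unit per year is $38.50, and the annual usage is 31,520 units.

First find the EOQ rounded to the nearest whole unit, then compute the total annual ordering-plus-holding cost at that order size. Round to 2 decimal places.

$26,161.53

EOQ = √(2DS/H) = √(2 × 31,520 × 282 / 38.5)
    = √(461,747.53) ≈ 679.52 → Q = 680 units
Ordering: D/Q × S = 31,520/680 × $282 = $13,071.53
Holding:  Q/2 × H = 680/2 × $38.5 = $13,090.00
Total = $13,071.53 + $13,090.00 = $26,161.53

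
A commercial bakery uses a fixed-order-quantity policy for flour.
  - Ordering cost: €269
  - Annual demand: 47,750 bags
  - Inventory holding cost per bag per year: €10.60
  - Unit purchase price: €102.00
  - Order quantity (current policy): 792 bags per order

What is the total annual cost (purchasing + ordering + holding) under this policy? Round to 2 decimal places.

€4,890,915.72

Annual ordering cost = (D/Q)·S = (47,750/792) × 269 = €16,218.12
Annual holding cost  = (Q/2)·H = (792/2) × 10.6 = €4,197.60
Purchase cost = D·C = 47,750 × 102 = €4,870,500.00
Total = €16,218.12 + €4,197.60 + €4,870,500.00 = €4,890,915.72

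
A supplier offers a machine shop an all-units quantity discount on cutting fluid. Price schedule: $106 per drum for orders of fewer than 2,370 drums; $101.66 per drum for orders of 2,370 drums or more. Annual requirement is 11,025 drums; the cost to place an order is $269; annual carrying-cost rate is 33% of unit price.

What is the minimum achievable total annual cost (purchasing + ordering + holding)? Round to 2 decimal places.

$1,161,807.00

H₁ = 33%×$106 = $34.9800;  H₂ = 33%×$101.66 = $33.5478
EOQ₁ = √(2×11,025×269/34.9800) = 411.79  (< 2,370, feasible at tier 1)
EOQ₂ = √(2×11,025×269/33.5478) = 420.48  (< 2,370 → use Q = 2,370 at tier-2 price)
TC(tier 1 (EOQ₁), Q≈411.8) = $1,183,054.24
TC(tier 2, Q≈2,370.0) = $1,161,807.00
Minimum at tier 2: $1,161,807.00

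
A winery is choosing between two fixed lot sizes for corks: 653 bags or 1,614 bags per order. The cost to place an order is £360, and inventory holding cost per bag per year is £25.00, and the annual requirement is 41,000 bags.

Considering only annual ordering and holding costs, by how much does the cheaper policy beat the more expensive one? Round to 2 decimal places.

Annual cost at Q: ordering D·S/Q plus holding Q·H/2.
TC(653) = (41,000/653)×360 + (653/2)×25 = £30,765.87
TC(1,614) = (41,000/1,614)×360 + (1,614/2)×25 = £29,319.98
|ΔTC| = |£30,765.87 − £29,319.98| = £1,445.89

£1,445.89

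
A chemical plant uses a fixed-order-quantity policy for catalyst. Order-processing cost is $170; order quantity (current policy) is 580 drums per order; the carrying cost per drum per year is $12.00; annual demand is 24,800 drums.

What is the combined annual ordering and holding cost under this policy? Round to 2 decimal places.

$10,748.97

Orders/yr = 24,800/580 = 42.759; ordering cost = 42.759 × $170 = $7,268.97
Average inventory = 580/2 = 290; holding cost = 290 × $12 = $3,480.00
Total = $7,268.97 + $3,480.00 = $10,748.97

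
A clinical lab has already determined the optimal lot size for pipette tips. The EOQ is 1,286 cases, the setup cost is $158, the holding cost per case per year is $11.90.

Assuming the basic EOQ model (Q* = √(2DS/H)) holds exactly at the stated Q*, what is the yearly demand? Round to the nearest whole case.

From Q* = √(2DS/H) ⇒ Q*² = 2DS/H.
D = Q²H / (2S) = 1,286² × 11.9 / (2 × 158) = 62,279.03

62,279 cases per year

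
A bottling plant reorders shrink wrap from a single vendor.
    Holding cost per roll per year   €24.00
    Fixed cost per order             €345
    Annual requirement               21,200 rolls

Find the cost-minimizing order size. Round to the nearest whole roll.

781 rolls

EOQ = √(2DS/H) = √(2 × 21,200 × 345 / 24)
    = √(609,500.00) ≈ 780.70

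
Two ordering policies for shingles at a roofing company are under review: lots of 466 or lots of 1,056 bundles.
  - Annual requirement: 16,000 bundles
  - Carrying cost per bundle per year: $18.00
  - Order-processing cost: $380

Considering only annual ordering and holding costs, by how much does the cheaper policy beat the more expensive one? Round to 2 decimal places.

$1,979.63

Annual cost at Q: ordering D·S/Q plus holding Q·H/2.
TC(466) = (16,000/466)×380 + (466/2)×18 = $17,241.21
TC(1,056) = (16,000/1,056)×380 + (1,056/2)×18 = $15,261.58
|ΔTC| = |$17,241.21 − $15,261.58| = $1,979.63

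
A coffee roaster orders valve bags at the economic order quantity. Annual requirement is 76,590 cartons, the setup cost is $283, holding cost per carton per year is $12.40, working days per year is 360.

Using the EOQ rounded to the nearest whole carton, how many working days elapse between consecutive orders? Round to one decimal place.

EOQ = √(2DS/H) = √(2 × 76,590 × 283 / 12.4)
    = √(3,495,962.90) ≈ 1,869.75 → Q = 1,870 cartons
Cycle time = (working days × Q)/D = (360 × 1,870) / 76,590 = 8.790 days

8.8 days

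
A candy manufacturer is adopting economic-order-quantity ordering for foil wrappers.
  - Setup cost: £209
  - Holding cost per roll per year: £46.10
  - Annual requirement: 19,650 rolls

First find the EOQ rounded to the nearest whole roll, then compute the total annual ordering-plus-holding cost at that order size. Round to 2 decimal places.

Q* = √(2·D·S / H) = √(2·19,650·209 / 46.1) = √178,171.4 ≈ 422.10 → Q = 422 rolls
Ordering: D/Q × S = 19,650/422 × £209 = £9,731.87
Holding:  Q/2 × H = 422/2 × £46.1 = £9,727.10
Total = £9,731.87 + £9,727.10 = £19,458.97

£19,458.97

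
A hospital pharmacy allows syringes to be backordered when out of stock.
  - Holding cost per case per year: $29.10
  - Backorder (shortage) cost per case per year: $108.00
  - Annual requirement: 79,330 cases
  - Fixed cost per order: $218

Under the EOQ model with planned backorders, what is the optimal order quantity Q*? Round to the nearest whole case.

Q* = √(2DS/H) · √((H + b)/b)
   = √(2 × 79,330 × 218 / 29.1) · √((29.1 + 108) / 108)
   = 1,090.223 × 1.1267 ≈ 1,228.35

1,228 cases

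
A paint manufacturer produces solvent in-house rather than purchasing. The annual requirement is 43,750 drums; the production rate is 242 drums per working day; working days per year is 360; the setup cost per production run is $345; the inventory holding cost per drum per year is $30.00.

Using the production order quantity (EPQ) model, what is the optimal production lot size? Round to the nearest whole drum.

d = 43,750/360 = 121.5278 drums/day;  effective holding cost H(1 − d/p) = 30·(1 − 121.5278/242) = 14.93457
Q* = √(2DS / H_eff) = √(2·43,750·345 / 14.93457) ≈ 1,421.73

1,422 drums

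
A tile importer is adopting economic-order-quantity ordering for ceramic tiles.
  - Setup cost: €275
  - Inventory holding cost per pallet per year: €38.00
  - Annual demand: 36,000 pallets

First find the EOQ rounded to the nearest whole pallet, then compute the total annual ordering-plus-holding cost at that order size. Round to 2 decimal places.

€27,429.91

2DS/H = 2·36,000·275/38 = 521,052.63
EOQ = √521,052.63 ≈ 721.84 → Q = 722 pallets
Orders/yr = 36,000/722 = 49.861; ordering cost = 49.861 × €275 = €13,711.91
Average inventory = 722/2 = 361; holding cost = 361 × €38 = €13,718.00
Total = €13,711.91 + €13,718.00 = €27,429.91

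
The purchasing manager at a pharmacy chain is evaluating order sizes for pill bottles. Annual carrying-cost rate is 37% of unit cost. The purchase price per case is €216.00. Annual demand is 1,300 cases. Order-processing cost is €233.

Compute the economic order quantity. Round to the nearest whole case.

H = i·C = 0.37 × €216 = €79.9200 per case-year
Q* = √(2·D·S / H) = √(2·1,300·233 / 79.92) = √7,580.1 ≈ 87.06

87 cases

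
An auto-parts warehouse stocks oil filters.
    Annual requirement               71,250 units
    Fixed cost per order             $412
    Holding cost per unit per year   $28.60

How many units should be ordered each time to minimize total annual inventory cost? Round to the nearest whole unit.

1,433 units

EOQ = √(2DS/H) = √(2 × 71,250 × 412 / 28.6)
    = √(2,052,797.20) ≈ 1,432.76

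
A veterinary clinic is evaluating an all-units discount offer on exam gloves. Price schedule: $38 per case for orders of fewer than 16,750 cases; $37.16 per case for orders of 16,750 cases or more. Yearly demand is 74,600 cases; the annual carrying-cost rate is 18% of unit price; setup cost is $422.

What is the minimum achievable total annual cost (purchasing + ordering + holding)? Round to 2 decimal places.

$2,830,034.17

H₁ = 18%×$38 = $6.8400;  H₂ = 18%×$37.16 = $6.6888
EOQ₁ = √(2×74,600×422/6.8400) = 3,033.98  (< 16,750, feasible at tier 1)
EOQ₂ = √(2×74,600×422/6.6888) = 3,068.08  (< 16,750 → use Q = 16,750 at tier-2 price)
TC(tier 1 (EOQ₁), Q≈3,034.0) = $2,855,552.42
TC(tier 2, Q≈16,750.0) = $2,830,034.17
Minimum at tier 2: $2,830,034.17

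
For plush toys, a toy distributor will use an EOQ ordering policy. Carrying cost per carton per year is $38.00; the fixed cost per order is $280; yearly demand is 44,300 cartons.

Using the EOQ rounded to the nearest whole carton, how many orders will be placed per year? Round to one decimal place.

Q* = √(2·D·S / H) = √(2·44,300·280 / 38) = √652,842.1 ≈ 807.99 → Q = 808
Orders per year = D/Q = 44,300 / 808 = 54.827

54.8 orders per year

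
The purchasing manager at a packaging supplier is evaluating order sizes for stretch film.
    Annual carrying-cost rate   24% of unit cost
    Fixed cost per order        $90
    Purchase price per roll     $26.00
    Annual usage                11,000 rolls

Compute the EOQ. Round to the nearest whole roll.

Holding cost per roll per year: H = 24% × $26 = $6.2400
EOQ = √(2DS/H) = √(2 × 11,000 × 90 / 6.24)
    = √(317,307.69) ≈ 563.30

563 rolls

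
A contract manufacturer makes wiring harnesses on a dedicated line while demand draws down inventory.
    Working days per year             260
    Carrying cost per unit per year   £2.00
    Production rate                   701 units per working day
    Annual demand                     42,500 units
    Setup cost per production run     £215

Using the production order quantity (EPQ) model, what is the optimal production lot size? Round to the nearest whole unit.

d = 42,500/260 = 163.4615 units/day;  effective holding cost H(1 − d/p) = 2·(1 − 163.4615/701) = 1.53363
Q* = √(2DS / H_eff) = √(2·42,500·215 / 1.53363) ≈ 3,451.98

3,452 units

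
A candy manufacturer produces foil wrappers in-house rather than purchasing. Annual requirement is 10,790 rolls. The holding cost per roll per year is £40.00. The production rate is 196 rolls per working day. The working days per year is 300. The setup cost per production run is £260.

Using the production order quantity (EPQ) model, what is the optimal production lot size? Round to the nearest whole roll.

Daily demand d = 10,790/300 = 35.967; p = 196; 1 − d/p = 0.81650
EPQ = √(2DS / (H(1 − d/p)))
    = √(2 × 10,790 × 260 / (40 × 0.81650)) ≈ 414.48

414 rolls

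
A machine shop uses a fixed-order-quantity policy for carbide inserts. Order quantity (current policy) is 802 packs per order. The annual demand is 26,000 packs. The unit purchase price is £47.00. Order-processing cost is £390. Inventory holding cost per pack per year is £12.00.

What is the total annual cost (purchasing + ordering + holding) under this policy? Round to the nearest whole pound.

£1,239,455

Orders/yr = 26,000/802 = 32.419; ordering cost = 32.419 × £390 = £12,643.39
Average inventory = 802/2 = 401; holding cost = 401 × £12 = £4,812.00
Purchase cost = D·C = 26,000 × 47 = £1,222,000.00
Total = £12,643.39 + £4,812.00 + £1,222,000.00 = £1,239,455.39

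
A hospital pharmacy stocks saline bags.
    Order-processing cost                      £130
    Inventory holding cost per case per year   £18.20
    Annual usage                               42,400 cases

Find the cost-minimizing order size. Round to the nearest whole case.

778 cases

2DS/H = 2·42,400·130/18.2 = 605,714.29
EOQ = √605,714.29 ≈ 778.28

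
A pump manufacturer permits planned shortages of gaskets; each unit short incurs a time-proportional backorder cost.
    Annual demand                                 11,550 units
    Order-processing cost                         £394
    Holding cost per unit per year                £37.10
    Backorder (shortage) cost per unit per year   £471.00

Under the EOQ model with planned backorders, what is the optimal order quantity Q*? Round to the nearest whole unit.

Basic EOQ = √(2·11,550·394/37.1) = 495.299
Backorder adjustment √((H+b)/b) = √((37.1+471)/471) = 1.0386
Q* = 495.299 × 1.0386 ≈ 514.44

514 units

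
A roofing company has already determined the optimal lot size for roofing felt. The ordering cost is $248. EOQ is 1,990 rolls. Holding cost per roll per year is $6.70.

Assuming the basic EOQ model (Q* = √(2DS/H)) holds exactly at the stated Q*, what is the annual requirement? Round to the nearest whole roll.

From Q* = √(2DS/H) ⇒ Q*² = 2DS/H.
D = Q²H / (2S) = 1,990² × 6.7 / (2 × 248) = 53,493.29

53,493 rolls per year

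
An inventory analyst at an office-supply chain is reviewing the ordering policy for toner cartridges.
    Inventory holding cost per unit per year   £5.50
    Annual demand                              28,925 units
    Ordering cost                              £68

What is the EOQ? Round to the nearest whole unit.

846 units

2DS/H = 2·28,925·68/5.5 = 715,236.36
EOQ = √715,236.36 ≈ 845.72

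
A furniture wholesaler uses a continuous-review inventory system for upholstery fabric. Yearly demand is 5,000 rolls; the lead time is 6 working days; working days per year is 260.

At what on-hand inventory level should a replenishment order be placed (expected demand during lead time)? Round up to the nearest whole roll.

116 rolls

Daily demand d = 5,000 / 260 = 19.231 rolls/day
Demand during lead time = 19.231 × 6 = 115.38
Reorder point = 115.38 → round up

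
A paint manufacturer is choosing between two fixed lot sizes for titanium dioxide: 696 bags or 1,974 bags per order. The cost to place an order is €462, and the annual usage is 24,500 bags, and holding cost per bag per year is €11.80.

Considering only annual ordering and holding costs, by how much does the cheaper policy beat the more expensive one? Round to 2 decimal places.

€2,988.69

TC(Q) = (D/Q)S + (Q/2)H
TC(696) = (24,500/696)×462 + (696/2)×11.8 = €20,369.33
TC(1,974) = (24,500/1,974)×462 + (1,974/2)×11.8 = €17,380.64
|ΔTC| = |€20,369.33 − €17,380.64| = €2,988.69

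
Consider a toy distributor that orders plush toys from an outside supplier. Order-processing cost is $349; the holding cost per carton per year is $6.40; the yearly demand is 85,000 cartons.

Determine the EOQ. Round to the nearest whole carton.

2DS/H = 2·85,000·349/6.4 = 9,270,312.50
EOQ = √9,270,312.50 ≈ 3,044.72

3,045 cartons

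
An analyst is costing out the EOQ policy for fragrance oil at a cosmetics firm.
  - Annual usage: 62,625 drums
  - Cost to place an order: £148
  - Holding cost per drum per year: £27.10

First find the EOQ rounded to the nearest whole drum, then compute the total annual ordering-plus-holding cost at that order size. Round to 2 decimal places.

£22,413.23

EOQ = √(2DS/H) = √(2 × 62,625 × 148 / 27.1)
    = √(684,022.14) ≈ 827.06 → Q = 827 drums
Annual ordering cost = (D/Q)·S = (62,625/827) × 148 = £11,207.38
Annual holding cost  = (Q/2)·H = (827/2) × 27.1 = £11,205.85
Total = £11,207.38 + £11,205.85 = £22,413.23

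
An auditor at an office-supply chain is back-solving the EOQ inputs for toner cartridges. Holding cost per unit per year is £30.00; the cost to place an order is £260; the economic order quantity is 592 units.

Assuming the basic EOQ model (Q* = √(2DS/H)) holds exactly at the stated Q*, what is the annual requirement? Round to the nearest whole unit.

From Q* = √(2DS/H) ⇒ Q*² = 2DS/H.
D = Q²H / (2S) = 592² × 30 / (2 × 260) = 20,219.08

20,219 units per year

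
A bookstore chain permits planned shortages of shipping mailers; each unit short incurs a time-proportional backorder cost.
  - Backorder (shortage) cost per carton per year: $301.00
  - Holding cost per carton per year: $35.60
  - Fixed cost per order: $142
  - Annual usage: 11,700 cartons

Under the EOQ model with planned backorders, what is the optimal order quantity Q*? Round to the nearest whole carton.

Q* = √(2DS/H) · √((H + b)/b)
   = √(2 × 11,700 × 142 / 35.6) · √((35.6 + 301) / 301)
   = 305.511 × 1.0575 ≈ 323.07

323 cartons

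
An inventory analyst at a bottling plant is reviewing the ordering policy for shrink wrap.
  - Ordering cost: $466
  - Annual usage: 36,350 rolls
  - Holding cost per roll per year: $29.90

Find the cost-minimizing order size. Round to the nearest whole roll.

1,064 rolls

Q* = √(2·D·S / H) = √(2·36,350·466 / 29.9) = √1,133,050.2 ≈ 1,064.45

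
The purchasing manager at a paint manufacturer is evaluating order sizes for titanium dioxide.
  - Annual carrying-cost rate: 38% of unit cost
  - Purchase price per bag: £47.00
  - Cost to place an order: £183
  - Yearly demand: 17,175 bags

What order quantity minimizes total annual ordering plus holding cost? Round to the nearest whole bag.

Carrying cost H = £47 × 38% = £17.8600/bag/yr
2DS/H = 2·17,175·183/17.86 = 351,962.49
EOQ = √351,962.49 ≈ 593.26

593 bags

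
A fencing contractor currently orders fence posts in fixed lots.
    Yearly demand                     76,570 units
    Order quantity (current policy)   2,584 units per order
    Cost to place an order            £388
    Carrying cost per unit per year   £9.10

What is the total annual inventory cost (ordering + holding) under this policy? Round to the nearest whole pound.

£23,255

Ordering: D/Q × S = 76,570/2,584 × £388 = £11,497.35
Holding:  Q/2 × H = 2,584/2 × £9.1 = £11,757.20
Total = £11,497.35 + £11,757.20 = £23,254.55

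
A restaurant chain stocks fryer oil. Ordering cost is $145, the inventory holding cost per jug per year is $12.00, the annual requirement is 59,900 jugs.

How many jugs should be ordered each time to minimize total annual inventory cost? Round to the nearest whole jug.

EOQ = √(2DS/H) = √(2 × 59,900 × 145 / 12)
    = √(1,447,583.33) ≈ 1,203.16

1,203 jugs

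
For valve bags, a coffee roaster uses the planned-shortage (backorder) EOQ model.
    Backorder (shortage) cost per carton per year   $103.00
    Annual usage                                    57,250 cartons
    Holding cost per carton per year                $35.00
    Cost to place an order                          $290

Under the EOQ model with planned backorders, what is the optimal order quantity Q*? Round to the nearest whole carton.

Q* = √(2DS/H) · √((H + b)/b)
   = √(2 × 57,250 × 290 / 35) · √((35 + 103) / 103)
   = 974.020 × 1.1575 ≈ 1,127.43

1,127 cartons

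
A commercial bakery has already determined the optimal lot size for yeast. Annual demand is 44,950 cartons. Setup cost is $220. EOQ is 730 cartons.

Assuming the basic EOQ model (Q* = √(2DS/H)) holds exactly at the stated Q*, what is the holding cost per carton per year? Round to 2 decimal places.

$37.11

EOQ relation: Q² = 2DS/H, so rearrange for the unknown.
H = 2DS / Q² = 2 × 44,950 × 220 / 730² = 37.1139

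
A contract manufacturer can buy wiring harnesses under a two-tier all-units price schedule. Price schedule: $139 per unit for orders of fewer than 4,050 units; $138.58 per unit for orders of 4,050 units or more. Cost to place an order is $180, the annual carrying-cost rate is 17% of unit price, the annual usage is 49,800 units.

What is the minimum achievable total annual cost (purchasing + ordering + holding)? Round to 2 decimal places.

H₁ = 17%×$139 = $23.6300;  H₂ = 17%×$138.58 = $23.5586
EOQ₁ = √(2×49,800×180/23.6300) = 871.03  (< 4,050, feasible at tier 1)
EOQ₂ = √(2×49,800×180/23.5586) = 872.35  (< 4,050 → use Q = 4,050 at tier-2 price)
TC(tier 1 (EOQ₁), Q≈871.0) = $6,942,782.48
TC(tier 2, Q≈4,050.0) = $6,951,203.50
Minimum at tier 1 (EOQ₁): $6,942,782.48

$6,942,782.48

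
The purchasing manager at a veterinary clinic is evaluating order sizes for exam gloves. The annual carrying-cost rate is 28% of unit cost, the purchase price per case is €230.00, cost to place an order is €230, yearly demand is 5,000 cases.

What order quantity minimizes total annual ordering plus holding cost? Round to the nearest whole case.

Holding cost per case per year: H = 28% × €230 = €64.4000
2DS/H = 2·5,000·230/64.4 = 35,714.29
EOQ = √35,714.29 ≈ 188.98

189 cases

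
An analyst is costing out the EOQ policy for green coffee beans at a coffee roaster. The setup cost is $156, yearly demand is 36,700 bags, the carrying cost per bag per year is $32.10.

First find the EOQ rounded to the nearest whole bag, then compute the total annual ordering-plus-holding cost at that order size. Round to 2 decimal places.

$19,171.80

2DS/H = 2·36,700·156/32.1 = 356,710.28
EOQ = √356,710.28 ≈ 597.25 → Q = 597 bags
Ordering: D/Q × S = 36,700/597 × $156 = $9,589.95
Holding:  Q/2 × H = 597/2 × $32.1 = $9,581.85
Total = $9,589.95 + $9,581.85 = $19,171.80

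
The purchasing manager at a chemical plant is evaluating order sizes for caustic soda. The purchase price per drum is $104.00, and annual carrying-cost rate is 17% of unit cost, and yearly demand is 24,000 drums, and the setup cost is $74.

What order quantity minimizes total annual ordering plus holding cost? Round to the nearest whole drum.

448 drums

Carrying cost H = $104 × 17% = $17.6800/drum/yr
Q* = √(2·D·S / H) = √(2·24,000·74 / 17.68) = √200,905.0 ≈ 448.22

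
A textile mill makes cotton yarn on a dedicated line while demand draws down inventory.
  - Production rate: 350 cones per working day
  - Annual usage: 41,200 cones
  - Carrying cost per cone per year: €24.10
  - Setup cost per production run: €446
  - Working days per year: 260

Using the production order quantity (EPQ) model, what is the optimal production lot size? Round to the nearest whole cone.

1,669 cones

d = 41,200/260 = 158.4615 cones/day;  effective holding cost H(1 − d/p) = 24.1·(1 − 158.4615/350) = 13.18879
Q* = √(2DS / H_eff) = √(2·41,200·446 / 13.18879) ≈ 1,669.28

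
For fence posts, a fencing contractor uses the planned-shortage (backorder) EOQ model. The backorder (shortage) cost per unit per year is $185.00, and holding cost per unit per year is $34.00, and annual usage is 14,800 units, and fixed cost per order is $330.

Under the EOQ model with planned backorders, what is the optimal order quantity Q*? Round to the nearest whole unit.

583 units

Q* = √(2DS/H) · √((H + b)/b)
   = √(2 × 14,800 × 330 / 34) · √((34 + 185) / 185)
   = 535.998 × 1.0880 ≈ 583.18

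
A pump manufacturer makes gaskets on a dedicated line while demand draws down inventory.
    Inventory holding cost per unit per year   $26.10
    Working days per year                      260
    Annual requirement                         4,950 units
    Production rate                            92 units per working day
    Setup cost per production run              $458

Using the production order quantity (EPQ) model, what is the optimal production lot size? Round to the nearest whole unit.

Daily demand d = 4,950/260 = 19.038; p = 92; 1 − d/p = 0.79306
EPQ = √(2DS / (H(1 − d/p)))
    = √(2 × 4,950 × 458 / (26.1 × 0.79306)) ≈ 468.03

468 units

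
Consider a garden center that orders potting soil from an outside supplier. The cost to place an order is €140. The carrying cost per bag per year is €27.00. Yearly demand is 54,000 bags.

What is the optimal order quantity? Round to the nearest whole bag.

EOQ = √(2DS/H) = √(2 × 54,000 × 140 / 27)
    = √(560,000.00) ≈ 748.33

748 bags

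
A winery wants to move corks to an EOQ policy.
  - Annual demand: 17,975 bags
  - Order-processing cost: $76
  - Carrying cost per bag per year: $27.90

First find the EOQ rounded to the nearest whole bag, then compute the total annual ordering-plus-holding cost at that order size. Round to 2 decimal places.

$8,730.89

2DS/H = 2·17,975·76/27.9 = 97,928.32
EOQ = √97,928.32 ≈ 312.94 → Q = 313 bags
Orders/yr = 17,975/313 = 57.428; ordering cost = 57.428 × $76 = $4,364.54
Average inventory = 313/2 = 156.5; holding cost = 156.5 × $27.9 = $4,366.35
Total = $4,364.54 + $4,366.35 = $8,730.89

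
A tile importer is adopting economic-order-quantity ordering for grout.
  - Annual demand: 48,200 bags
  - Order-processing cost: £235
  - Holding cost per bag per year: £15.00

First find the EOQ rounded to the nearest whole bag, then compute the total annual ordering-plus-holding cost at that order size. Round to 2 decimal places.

EOQ = √(2DS/H) = √(2 × 48,200 × 235 / 15)
    = √(1,510,266.67) ≈ 1,228.93 → Q = 1,229 bags
Annual ordering cost = (D/Q)·S = (48,200/1,229) × 235 = £9,216.44
Annual holding cost  = (Q/2)·H = (1,229/2) × 15 = £9,217.50
Total = £9,216.44 + £9,217.50 = £18,433.94

£18,433.94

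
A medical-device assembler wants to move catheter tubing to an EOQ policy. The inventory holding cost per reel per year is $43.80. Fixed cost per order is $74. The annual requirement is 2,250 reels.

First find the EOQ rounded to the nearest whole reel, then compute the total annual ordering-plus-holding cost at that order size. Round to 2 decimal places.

$3,819.09

EOQ = √(2DS/H) = √(2 × 2,250 × 74 / 43.8)
    = √(7,602.74) ≈ 87.19 → Q = 87 reels
Ordering: D/Q × S = 2,250/87 × $74 = $1,913.79
Holding:  Q/2 × H = 87/2 × $43.8 = $1,905.30
Total = $1,913.79 + $1,905.30 = $3,819.09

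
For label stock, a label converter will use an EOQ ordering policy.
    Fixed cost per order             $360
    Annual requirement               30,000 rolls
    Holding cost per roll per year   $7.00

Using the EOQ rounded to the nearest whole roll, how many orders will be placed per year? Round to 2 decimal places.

2DS/H = 2·30,000·360/7 = 3,085,714.29
EOQ = √3,085,714.29 ≈ 1,756.62 → Q = 1,757
Orders per year = D/Q = 30,000 / 1,757 = 17.075

17.07 orders per year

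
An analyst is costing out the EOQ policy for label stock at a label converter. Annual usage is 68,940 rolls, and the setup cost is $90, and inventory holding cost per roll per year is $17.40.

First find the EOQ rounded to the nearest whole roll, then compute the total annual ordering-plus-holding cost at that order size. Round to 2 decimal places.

Optimal lot size Q* = (2 × 68,940 × $90 / $17.4)^½ ≈ 844.50 → Q = 844 rolls
Ordering: D/Q × S = 68,940/844 × $90 = $7,351.42
Holding:  Q/2 × H = 844/2 × $17.4 = $7,342.80
Total = $7,351.42 + $7,342.80 = $14,694.22

$14,694.22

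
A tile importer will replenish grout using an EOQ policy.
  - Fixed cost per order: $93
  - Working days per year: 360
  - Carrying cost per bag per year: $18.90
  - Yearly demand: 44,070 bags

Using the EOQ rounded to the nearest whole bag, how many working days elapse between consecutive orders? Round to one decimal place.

5.4 days

2DS/H = 2·44,070·93/18.9 = 433,704.76
EOQ = √433,704.76 ≈ 658.56 → Q = 659 bags
Days between orders = 360 / (D/Q) = 360 / 66.874 ≈ 5.383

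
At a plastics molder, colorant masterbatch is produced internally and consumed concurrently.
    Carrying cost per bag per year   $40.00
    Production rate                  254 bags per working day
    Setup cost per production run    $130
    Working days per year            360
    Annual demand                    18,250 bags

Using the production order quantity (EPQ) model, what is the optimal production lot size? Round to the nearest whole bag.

d = 18,250/360 = 50.6944 bags/day;  effective holding cost H(1 − d/p) = 40·(1 − 50.6944/254) = 32.01662
Q* = √(2DS / H_eff) = √(2·18,250·130 / 32.01662) ≈ 384.97

385 bags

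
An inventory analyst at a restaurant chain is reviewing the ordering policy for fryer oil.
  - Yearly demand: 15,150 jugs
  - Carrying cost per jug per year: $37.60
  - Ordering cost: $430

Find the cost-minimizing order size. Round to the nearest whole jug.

589 jugs

Q* = √(2·D·S / H) = √(2·15,150·430 / 37.6) = √346,516.0 ≈ 588.66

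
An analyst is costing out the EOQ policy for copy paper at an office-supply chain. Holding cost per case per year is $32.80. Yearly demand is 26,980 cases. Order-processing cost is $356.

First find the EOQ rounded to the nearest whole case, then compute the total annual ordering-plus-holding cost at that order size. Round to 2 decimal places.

Q* = √(2·D·S / H) = √(2·26,980·356 / 32.8) = √585,663.4 ≈ 765.29 → Q = 765 cases
Ordering: D/Q × S = 26,980/765 × $356 = $12,555.40
Holding:  Q/2 × H = 765/2 × $32.8 = $12,546.00
Total = $12,555.40 + $12,546.00 = $25,101.40

$25,101.40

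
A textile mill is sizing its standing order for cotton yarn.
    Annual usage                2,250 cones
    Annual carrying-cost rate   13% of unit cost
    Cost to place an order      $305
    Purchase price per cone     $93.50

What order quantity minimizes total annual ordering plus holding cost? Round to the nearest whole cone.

Carrying cost H = $93.5 × 13% = $12.1550/cone/yr
EOQ = √(2DS/H) = √(2 × 2,250 × 305 / 12.155)
    = √(112,916.50) ≈ 336.03

336 cones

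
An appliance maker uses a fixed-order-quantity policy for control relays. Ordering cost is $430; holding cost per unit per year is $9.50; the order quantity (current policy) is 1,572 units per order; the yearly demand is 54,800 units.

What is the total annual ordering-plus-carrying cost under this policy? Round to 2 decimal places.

Annual ordering cost = (D/Q)·S = (54,800/1,572) × 430 = $14,989.82
Annual holding cost  = (Q/2)·H = (1,572/2) × 9.5 = $7,467.00
Total = $14,989.82 + $7,467.00 = $22,456.82

$22,456.82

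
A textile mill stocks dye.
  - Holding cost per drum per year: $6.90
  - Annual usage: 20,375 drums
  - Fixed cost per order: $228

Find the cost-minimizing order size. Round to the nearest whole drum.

EOQ = √(2DS/H) = √(2 × 20,375 × 228 / 6.9)
    = √(1,346,521.74) ≈ 1,160.40

1,160 drums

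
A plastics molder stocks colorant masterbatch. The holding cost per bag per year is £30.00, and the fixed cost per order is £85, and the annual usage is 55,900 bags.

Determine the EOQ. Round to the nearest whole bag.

Optimal lot size Q* = (2 × 55,900 × £85 / £30)^½ ≈ 562.82

563 bags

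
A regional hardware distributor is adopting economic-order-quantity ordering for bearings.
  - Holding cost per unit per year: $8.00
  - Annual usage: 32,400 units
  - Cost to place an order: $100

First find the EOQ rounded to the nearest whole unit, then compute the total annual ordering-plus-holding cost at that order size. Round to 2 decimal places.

$7,200.00

2DS/H = 2·32,400·100/8 = 810,000.00
EOQ = √810,000.00 ≈ 900.00 → Q = 900 units
Annual ordering cost = (D/Q)·S = (32,400/900) × 100 = $3,600.00
Annual holding cost  = (Q/2)·H = (900/2) × 8 = $3,600.00
Total = $3,600.00 + $3,600.00 = $7,200.00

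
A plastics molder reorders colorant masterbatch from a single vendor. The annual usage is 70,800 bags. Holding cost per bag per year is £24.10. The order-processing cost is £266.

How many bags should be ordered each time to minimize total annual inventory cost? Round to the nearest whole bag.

Optimal lot size Q* = (2 × 70,800 × £266 / £24.1)^½ ≈ 1,250.16

1,250 bags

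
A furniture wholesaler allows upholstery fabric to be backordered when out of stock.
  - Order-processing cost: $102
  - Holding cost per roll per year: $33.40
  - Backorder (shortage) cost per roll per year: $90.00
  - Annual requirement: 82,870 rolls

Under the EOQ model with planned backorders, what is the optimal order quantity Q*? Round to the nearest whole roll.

Basic EOQ = √(2·82,870·102/33.4) = 711.444
Backorder adjustment √((H+b)/b) = √((33.4+90)/90) = 1.1709
Q* = 711.444 × 1.1709 ≈ 833.06

833 rolls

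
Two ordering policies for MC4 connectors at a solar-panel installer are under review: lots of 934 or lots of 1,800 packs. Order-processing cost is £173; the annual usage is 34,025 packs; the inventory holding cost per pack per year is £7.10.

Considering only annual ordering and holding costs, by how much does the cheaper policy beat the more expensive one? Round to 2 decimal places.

For each Q, cost = (D/Q)·S + (Q/2)·H.
TC(934) = (34,025/934)×173 + (934/2)×7.1 = £9,617.98
TC(1,800) = (34,025/1,800)×173 + (1,800/2)×7.1 = £9,660.18
Lots of 934 are cheaper by £42.21.

£42.21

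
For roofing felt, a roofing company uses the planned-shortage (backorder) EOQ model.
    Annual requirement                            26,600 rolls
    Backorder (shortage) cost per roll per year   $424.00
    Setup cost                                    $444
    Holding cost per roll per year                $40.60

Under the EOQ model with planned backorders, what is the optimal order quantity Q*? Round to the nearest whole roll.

798 rolls

Basic EOQ = √(2·26,600·444/40.6) = 762.754
Backorder adjustment √((H+b)/b) = √((40.6+424)/424) = 1.0468
Q* = 762.754 × 1.0468 ≈ 798.44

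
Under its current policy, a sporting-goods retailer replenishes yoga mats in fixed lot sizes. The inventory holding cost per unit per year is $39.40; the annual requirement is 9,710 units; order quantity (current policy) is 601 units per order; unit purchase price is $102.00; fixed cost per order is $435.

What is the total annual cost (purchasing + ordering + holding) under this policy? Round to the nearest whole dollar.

Orders/yr = 9,710/601 = 16.156; ordering cost = 16.156 × $435 = $7,028.04
Average inventory = 601/2 = 300.5; holding cost = 300.5 × $39.4 = $11,839.70
Purchase cost = D·C = 9,710 × 102 = $990,420.00
Total = $7,028.04 + $11,839.70 + $990,420.00 = $1,009,287.74

$1,009,288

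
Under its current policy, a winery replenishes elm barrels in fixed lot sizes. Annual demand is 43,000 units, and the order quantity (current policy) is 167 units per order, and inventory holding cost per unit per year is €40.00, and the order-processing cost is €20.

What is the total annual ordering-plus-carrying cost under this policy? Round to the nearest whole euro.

Orders/yr = 43,000/167 = 257.485; ordering cost = 257.485 × €20 = €5,149.70
Average inventory = 167/2 = 83.5; holding cost = 83.5 × €40 = €3,340.00
Total = €5,149.70 + €3,340.00 = €8,489.70

€8,490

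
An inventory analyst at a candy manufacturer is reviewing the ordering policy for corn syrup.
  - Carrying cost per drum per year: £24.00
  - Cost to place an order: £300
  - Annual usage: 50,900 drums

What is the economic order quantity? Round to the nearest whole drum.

1,128 drums

Q* = √(2·D·S / H) = √(2·50,900·300 / 24) = √1,272,500.0 ≈ 1,128.05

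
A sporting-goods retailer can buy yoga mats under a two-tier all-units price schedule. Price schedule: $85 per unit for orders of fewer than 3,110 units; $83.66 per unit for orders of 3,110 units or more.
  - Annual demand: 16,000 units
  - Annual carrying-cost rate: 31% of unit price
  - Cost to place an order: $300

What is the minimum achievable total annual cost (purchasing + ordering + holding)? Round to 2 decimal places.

$1,375,904.72

H₁ = 31%×$85 = $26.3500;  H₂ = 31%×$83.66 = $25.9346
EOQ₁ = √(2×16,000×300/26.3500) = 603.59  (< 3,110, feasible at tier 1)
EOQ₂ = √(2×16,000×300/25.9346) = 608.41  (< 3,110 → use Q = 3,110 at tier-2 price)
TC(tier 1 (EOQ₁), Q≈603.6) = $1,375,904.72
TC(tier 2, Q≈3,110.0) = $1,380,431.71
Minimum at tier 1 (EOQ₁): $1,375,904.72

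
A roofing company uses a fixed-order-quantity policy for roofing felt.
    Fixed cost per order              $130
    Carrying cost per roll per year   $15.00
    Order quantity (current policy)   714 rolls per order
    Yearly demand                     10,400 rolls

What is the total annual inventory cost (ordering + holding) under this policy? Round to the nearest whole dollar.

$7,249

Ordering: D/Q × S = 10,400/714 × $130 = $1,893.56
Holding:  Q/2 × H = 714/2 × $15 = $5,355.00
Total = $1,893.56 + $5,355.00 = $7,248.56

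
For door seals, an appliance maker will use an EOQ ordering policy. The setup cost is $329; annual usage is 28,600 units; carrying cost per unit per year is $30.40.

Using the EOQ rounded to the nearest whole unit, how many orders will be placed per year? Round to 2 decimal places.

36.34 orders per year

EOQ = √(2DS/H) = √(2 × 28,600 × 329 / 30.4)
    = √(619,039.47) ≈ 786.79 → Q = 787
N = D/Q = 28,600/787 ≈ 36.341 orders/yr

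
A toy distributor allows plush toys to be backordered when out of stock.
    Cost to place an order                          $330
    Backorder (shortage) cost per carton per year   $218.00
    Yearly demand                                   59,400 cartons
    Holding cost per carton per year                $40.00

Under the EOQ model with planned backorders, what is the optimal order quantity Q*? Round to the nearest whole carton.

1,077 cartons

Q* = √(2DS/H) · √((H + b)/b)
   = √(2 × 59,400 × 330 / 40) · √((40 + 218) / 218)
   = 990.000 × 1.0879 ≈ 1,077.00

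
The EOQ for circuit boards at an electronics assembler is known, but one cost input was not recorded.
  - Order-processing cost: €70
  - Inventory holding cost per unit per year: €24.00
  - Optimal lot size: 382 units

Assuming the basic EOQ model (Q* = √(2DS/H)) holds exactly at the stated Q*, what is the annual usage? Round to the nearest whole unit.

25,016 units per year

Since Q* = (2DS/H)^½, squaring gives Q*²·H = 2DS.
D = Q²H / (2S) = 382² × 24 / (2 × 70) = 25,015.54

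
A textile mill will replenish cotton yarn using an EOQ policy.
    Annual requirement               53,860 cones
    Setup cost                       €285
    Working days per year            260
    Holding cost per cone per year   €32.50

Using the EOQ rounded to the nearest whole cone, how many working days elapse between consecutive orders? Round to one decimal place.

4.7 days

Optimal lot size Q* = (2 × 53,860 × €285 / €32.5)^½ ≈ 971.92 → Q = 972 cones
Days between orders = 260 / (D/Q) = 260 / 55.412 ≈ 4.692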